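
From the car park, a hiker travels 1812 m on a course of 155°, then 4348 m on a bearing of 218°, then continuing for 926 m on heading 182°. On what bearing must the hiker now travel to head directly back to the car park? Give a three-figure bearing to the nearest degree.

Leg 1 (155°, 1812 m): east 1812 sin 155° = 765.78, north 1812 cos 155° = -1642.23
Leg 2 (218°, 4348 m): east 4348 sin 218° = -2676.90, north 4348 cos 218° = -3426.27
Leg 3 (182°, 926 m): east 926 sin 182° = -32.32, north 926 cos 182° = -925.44
Net displacement: -1943.43 east, -5993.94 north. Direction back to start is (1943.43, 5993.94): bearing = atan2(1943.43, 5993.94) mod 360° = 17.96° ≈ 018°.

018°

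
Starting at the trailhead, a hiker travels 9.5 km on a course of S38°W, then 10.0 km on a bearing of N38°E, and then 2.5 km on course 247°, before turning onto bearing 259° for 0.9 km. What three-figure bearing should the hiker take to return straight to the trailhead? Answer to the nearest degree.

Leg 1 (S38°W, 9.5 km): east 9.5 sin 218° = -5.85, north 9.5 cos 218° = -7.49
Leg 2 (N38°E, 10.0 km): east 10.0 sin 38° = 6.16, north 10.0 cos 38° = 7.88
Leg 3 (247°, 2.5 km): east 2.5 sin 247° = -2.30, north 2.5 cos 247° = -0.98
Leg 4 (259°, 0.9 km): east 0.9 sin 259° = -0.88, north 0.9 cos 259° = -0.17
Net displacement: -2.88 east, -0.75 north. Direction back to start is (2.88, 0.75): bearing = atan2(2.88, 0.75) mod 360° = 75.30° ≈ 075°.

075°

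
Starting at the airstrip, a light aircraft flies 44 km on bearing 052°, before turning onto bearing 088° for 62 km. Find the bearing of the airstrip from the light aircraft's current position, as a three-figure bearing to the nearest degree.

253°

Leg 1 (052°, 44 km): east 44 sin 52° = 34.67, north 44 cos 52° = 27.09
Leg 2 (088°, 62 km): east 62 sin 88° = 61.96, north 62 cos 88° = 2.16
Net displacement: 96.63 east, 29.25 north. Direction back to start is (-96.63, -29.25): bearing = atan2(-96.63, -29.25) mod 360° = 253.16° ≈ 253°.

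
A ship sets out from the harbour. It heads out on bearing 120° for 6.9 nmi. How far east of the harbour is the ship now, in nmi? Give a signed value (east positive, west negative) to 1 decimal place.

6.0 nmi

Leg 1 (120°, 6.9 nmi): east 6.9 sin 120° = 5.98, north 6.9 cos 120° = -3.45
Net east component: 5.98 nmi.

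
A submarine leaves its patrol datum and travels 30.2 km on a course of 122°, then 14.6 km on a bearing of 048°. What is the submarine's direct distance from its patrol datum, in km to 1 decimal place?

Leg 1 (122°, 30.2 km): east 30.2 sin 122° = 25.61, north 30.2 cos 122° = -16.00
Leg 2 (048°, 14.6 km): east 14.6 sin 48° = 10.85, north 14.6 cos 48° = 9.77
Net: 36.46 east, -6.23 north. Distance = √((36.46)² + (-6.23)²) = 36.990 km.

37.0 km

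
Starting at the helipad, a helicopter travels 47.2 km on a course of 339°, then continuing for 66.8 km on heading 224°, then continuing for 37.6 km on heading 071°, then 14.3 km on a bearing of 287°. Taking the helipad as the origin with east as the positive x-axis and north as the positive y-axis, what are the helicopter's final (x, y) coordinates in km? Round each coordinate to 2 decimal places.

Leg 1 (339°, 47.2 km): east 47.2 sin 339° = -16.91, north 47.2 cos 339° = 44.06
Leg 2 (224°, 66.8 km): east 66.8 sin 224° = -46.40, north 66.8 cos 224° = -48.05
Leg 3 (071°, 37.6 km): east 37.6 sin 71° = 35.55, north 37.6 cos 71° = 12.24
Leg 4 (287°, 14.3 km): east 14.3 sin 287° = -13.68, north 14.3 cos 287° = 4.18
Summing: -41.44 km east, 12.44 km north → (-41.44, 12.44).

(-41.44, 12.44)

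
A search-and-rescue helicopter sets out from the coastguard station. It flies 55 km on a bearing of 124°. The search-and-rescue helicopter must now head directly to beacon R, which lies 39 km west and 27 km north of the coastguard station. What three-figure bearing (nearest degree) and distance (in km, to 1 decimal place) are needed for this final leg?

Leg 1 (124°, 55 km): east 55 sin 124° = 45.60, north 55 cos 124° = -30.76
Current position: (45.60, -30.76). Target: (-39, 27). Remaining: Δeast = -84.60, Δnorth = 57.76.
Bearing = atan2(-84.60, 57.76) mod 360° = 304.32°; distance = √((-84.60)² + (57.76)²) = 102.432 km.

304°, 102.4 km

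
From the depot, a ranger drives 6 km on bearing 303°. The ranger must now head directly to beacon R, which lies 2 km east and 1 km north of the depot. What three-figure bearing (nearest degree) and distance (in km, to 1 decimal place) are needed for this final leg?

108°, 7.4 km

Leg 1 (303°, 6 km): east 6 sin 303° = -5.03, north 6 cos 303° = 3.27
Current position: (-5.03, 3.27). Target: (2, 1). Remaining: Δeast = 7.03, Δnorth = -2.27.
Bearing = atan2(7.03, -2.27) mod 360° = 107.87°; distance = √((7.03)² + (-2.27)²) = 7.389 km.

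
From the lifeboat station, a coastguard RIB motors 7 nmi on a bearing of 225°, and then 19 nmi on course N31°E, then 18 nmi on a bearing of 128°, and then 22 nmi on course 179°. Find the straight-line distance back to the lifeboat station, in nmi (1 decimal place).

29.1 nmi

Leg 1 (225°, 7 nmi): east 7 sin 225° = -4.95, north 7 cos 225° = -4.95
Leg 2 (N31°E, 19 nmi): east 19 sin 31° = 9.79, north 19 cos 31° = 16.29
Leg 3 (128°, 18 nmi): east 18 sin 128° = 14.18, north 18 cos 128° = -11.08
Leg 4 (179°, 22 nmi): east 22 sin 179° = 0.38, north 22 cos 179° = -22.00
Net: 19.40 east, -21.74 north. Distance = √((19.40)² + (-21.74)²) = 29.142 nmi.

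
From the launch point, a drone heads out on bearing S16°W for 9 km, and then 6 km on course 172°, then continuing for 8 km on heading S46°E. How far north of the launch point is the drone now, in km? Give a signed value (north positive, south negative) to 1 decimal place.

Leg 1 (S16°W, 9 km): east 9 sin 196° = -2.48, north 9 cos 196° = -8.65
Leg 2 (172°, 6 km): east 6 sin 172° = 0.84, north 6 cos 172° = -5.94
Leg 3 (S46°E, 8 km): east 8 sin 134° = 5.75, north 8 cos 134° = -5.56
Net north component: -20.15 km.

-20.2 km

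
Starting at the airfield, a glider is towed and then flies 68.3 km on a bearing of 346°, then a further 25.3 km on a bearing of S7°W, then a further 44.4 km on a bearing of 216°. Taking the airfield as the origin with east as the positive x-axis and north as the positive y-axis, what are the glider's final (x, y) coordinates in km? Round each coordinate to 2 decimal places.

(-45.70, 5.24)

Leg 1 (346°, 68.3 km): east 68.3 sin 346° = -16.52, north 68.3 cos 346° = 66.27
Leg 2 (S7°W, 25.3 km): east 25.3 sin 187° = -3.08, north 25.3 cos 187° = -25.11
Leg 3 (216°, 44.4 km): east 44.4 sin 216° = -26.10, north 44.4 cos 216° = -35.92
Summing: -45.70 km east, 5.24 km north → (-45.70, 5.24).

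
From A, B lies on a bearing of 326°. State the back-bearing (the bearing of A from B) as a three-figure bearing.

146°

Back-bearing = 326° − 180° = 146°.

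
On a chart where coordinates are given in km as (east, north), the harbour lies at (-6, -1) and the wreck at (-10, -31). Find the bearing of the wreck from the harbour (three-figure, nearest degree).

188°

Δeast = -10 − -6 = -4.00; Δnorth = -31 − -1 = -30.00.
Bearing = atan2(Δeast, Δnorth) mod 360° = 187.59° ≈ 188°.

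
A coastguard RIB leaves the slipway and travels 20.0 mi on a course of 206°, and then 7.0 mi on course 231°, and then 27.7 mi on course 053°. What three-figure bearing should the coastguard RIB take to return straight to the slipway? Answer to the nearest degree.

306°

Leg 1 (206°, 20.0 mi): east 20.0 sin 206° = -8.77, north 20.0 cos 206° = -17.98
Leg 2 (231°, 7.0 mi): east 7.0 sin 231° = -5.44, north 7.0 cos 231° = -4.41
Leg 3 (053°, 27.7 mi): east 27.7 sin 53° = 22.12, north 27.7 cos 53° = 16.67
Net displacement: 7.91 east, -5.71 north. Direction back to start is (-7.91, 5.71): bearing = atan2(-7.91, 5.71) mod 360° = 305.81° ≈ 306°.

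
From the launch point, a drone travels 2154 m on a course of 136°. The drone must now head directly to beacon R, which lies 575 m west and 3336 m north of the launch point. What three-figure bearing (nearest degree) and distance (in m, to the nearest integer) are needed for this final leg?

Leg 1 (136°, 2154 m): east 2154 sin 136° = 1496.29, north 2154 cos 136° = -1549.46
Current position: (1496.29, -1549.46). Target: (-575, 3336). Remaining: Δeast = -2071.29, Δnorth = 4885.46.
Bearing = atan2(-2071.29, 4885.46) mod 360° = 337.02°; distance = √((-2071.29)² + (4885.46)²) = 5306.407 m.

337°, 5306 m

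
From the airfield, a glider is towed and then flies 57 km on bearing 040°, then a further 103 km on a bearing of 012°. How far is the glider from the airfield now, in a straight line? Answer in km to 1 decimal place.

155.6 km

Leg 1 (040°, 57 km): east 57 sin 40° = 36.64, north 57 cos 40° = 43.66
Leg 2 (012°, 103 km): east 103 sin 12° = 21.41, north 103 cos 12° = 100.75
Net: 58.05 east, 144.41 north. Distance = √((58.05)² + (144.41)²) = 155.646 km.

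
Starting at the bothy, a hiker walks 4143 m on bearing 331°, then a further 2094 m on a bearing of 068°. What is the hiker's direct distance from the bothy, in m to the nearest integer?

Leg 1 (331°, 4143 m): east 4143 sin 331° = -2008.57, north 4143 cos 331° = 3623.55
Leg 2 (068°, 2094 m): east 2094 sin 68° = 1941.52, north 2094 cos 68° = 784.43
Net: -67.04 east, 4407.98 north. Distance = √((-67.04)² + (4407.98)²) = 4408.485 m.

4408 m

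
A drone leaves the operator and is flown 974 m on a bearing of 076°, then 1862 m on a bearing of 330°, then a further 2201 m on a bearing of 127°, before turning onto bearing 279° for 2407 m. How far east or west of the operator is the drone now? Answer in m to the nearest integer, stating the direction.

606 m west

Leg 1 (076°, 974 m): east 974 sin 76° = 945.07, north 974 cos 76° = 235.63
Leg 2 (330°, 1862 m): east 1862 sin 330° = -931.00, north 1862 cos 330° = 1612.54
Leg 3 (127°, 2201 m): east 2201 sin 127° = 1757.80, north 2201 cos 127° = -1324.59
Leg 4 (279°, 2407 m): east 2407 sin 279° = -2377.37, north 2407 cos 279° = 376.54
Net east component: -605.50 m.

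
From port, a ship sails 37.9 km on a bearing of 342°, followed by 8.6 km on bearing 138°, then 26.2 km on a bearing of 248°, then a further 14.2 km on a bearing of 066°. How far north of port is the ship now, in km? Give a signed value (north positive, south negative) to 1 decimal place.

Leg 1 (342°, 37.9 km): east 37.9 sin 342° = -11.71, north 37.9 cos 342° = 36.05
Leg 2 (138°, 8.6 km): east 8.6 sin 138° = 5.75, north 8.6 cos 138° = -6.39
Leg 3 (248°, 26.2 km): east 26.2 sin 248° = -24.29, north 26.2 cos 248° = -9.81
Leg 4 (066°, 14.2 km): east 14.2 sin 66° = 12.97, north 14.2 cos 66° = 5.78
Net north component: 25.61 km.

25.6 km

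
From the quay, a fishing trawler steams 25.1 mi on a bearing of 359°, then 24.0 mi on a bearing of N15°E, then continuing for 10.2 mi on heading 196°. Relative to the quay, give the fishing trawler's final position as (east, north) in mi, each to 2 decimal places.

(2.96, 38.47)

Leg 1 (359°, 25.1 mi): east 25.1 sin 359° = -0.44, north 25.1 cos 359° = 25.10
Leg 2 (N15°E, 24.0 mi): east 24.0 sin 15° = 6.21, north 24.0 cos 15° = 23.18
Leg 3 (196°, 10.2 mi): east 10.2 sin 196° = -2.81, north 10.2 cos 196° = -9.80
Summing: 2.96 mi east, 38.47 mi north → (2.96, 38.47).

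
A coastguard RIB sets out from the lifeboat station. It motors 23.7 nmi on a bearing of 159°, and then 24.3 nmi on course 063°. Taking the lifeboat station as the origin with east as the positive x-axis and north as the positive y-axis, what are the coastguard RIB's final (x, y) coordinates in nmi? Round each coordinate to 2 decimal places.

Leg 1 (159°, 23.7 nmi): east 23.7 sin 159° = 8.49, north 23.7 cos 159° = -22.13
Leg 2 (063°, 24.3 nmi): east 24.3 sin 63° = 21.65, north 24.3 cos 63° = 11.03
Summing: 30.14 nmi east, -11.09 nmi north → (30.14, -11.09).

(30.14, -11.09)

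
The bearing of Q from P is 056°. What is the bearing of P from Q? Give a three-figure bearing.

236°

Back-bearing = 056° + 180° = 236°.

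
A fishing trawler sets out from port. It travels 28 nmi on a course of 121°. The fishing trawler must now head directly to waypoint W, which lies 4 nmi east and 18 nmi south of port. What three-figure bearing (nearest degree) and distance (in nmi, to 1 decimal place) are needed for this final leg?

Leg 1 (121°, 28 nmi): east 28 sin 121° = 24.00, north 28 cos 121° = -14.42
Current position: (24.00, -14.42). Target: (4, -18). Remaining: Δeast = -20.00, Δnorth = -3.58.
Bearing = atan2(-20.00, -3.58) mod 360° = 259.85°; distance = √((-20.00)² + (-3.58)²) = 20.318 nmi.

260°, 20.3 nmi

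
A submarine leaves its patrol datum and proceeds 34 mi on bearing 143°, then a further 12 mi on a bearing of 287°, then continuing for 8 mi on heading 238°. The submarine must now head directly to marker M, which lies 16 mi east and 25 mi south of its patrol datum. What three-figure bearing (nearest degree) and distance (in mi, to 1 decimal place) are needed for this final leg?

078°, 14.1 mi

Leg 1 (143°, 34 mi): east 34 sin 143° = 20.46, north 34 cos 143° = -27.15
Leg 2 (287°, 12 mi): east 12 sin 287° = -11.48, north 12 cos 287° = 3.51
Leg 3 (238°, 8 mi): east 8 sin 238° = -6.78, north 8 cos 238° = -4.24
Current position: (2.20, -27.88). Target: (16, -25). Remaining: Δeast = 13.80, Δnorth = 2.88.
Bearing = atan2(13.80, 2.88) mod 360° = 78.19°; distance = √((13.80)² + (2.88)²) = 14.097 mi.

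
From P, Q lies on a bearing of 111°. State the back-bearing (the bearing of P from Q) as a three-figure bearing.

Back-bearing = 111° + 180° = 291°.

291°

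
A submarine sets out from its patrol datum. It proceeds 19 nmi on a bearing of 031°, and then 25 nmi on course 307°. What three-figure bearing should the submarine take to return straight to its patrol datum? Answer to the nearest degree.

162°

Leg 1 (031°, 19 nmi): east 19 sin 31° = 9.79, north 19 cos 31° = 16.29
Leg 2 (307°, 25 nmi): east 25 sin 307° = -19.97, north 25 cos 307° = 15.05
Net displacement: -10.18 east, 31.33 north. Direction back to start is (10.18, -31.33): bearing = atan2(10.18, -31.33) mod 360° = 162.00° ≈ 162°.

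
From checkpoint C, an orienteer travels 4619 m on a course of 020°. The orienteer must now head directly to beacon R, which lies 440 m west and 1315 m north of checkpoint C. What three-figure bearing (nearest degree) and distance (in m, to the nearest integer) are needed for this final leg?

214°, 3638 m

Leg 1 (020°, 4619 m): east 4619 sin 20° = 1579.79, north 4619 cos 20° = 4340.44
Current position: (1579.79, 4340.44). Target: (-440, 1315). Remaining: Δeast = -2019.79, Δnorth = -3025.44.
Bearing = atan2(-2019.79, -3025.44) mod 360° = 213.73°; distance = √((-2019.79)² + (-3025.44)²) = 3637.698 m.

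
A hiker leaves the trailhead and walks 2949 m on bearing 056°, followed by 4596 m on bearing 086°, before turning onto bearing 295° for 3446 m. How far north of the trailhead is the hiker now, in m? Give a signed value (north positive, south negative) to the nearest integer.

Leg 1 (056°, 2949 m): east 2949 sin 56° = 2444.83, north 2949 cos 56° = 1649.06
Leg 2 (086°, 4596 m): east 4596 sin 86° = 4584.80, north 4596 cos 86° = 320.60
Leg 3 (295°, 3446 m): east 3446 sin 295° = -3123.14, north 3446 cos 295° = 1456.34
Net north component: 3426.00 m.

3426 m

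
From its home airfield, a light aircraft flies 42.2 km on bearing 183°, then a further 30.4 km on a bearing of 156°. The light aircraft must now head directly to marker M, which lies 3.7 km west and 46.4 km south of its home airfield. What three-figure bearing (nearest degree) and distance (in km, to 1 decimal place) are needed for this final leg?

329°, 27.3 km

Leg 1 (183°, 42.2 km): east 42.2 sin 183° = -2.21, north 42.2 cos 183° = -42.14
Leg 2 (156°, 30.4 km): east 30.4 sin 156° = 12.36, north 30.4 cos 156° = -27.77
Current position: (10.16, -69.91). Target: (-3.7, -46.4). Remaining: Δeast = -13.86, Δnorth = 23.51.
Bearing = atan2(-13.86, 23.51) mod 360° = 329.49°; distance = √((-13.86)² + (23.51)²) = 27.293 km.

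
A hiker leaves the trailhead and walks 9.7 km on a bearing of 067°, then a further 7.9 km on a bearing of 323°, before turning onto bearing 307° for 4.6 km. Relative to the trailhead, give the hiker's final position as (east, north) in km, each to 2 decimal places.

Leg 1 (067°, 9.7 km): east 9.7 sin 67° = 8.93, north 9.7 cos 67° = 3.79
Leg 2 (323°, 7.9 km): east 7.9 sin 323° = -4.75, north 7.9 cos 323° = 6.31
Leg 3 (307°, 4.6 km): east 4.6 sin 307° = -3.67, north 4.6 cos 307° = 2.77
Summing: 0.50 km east, 12.87 km north → (0.50, 12.87).

(0.50, 12.87)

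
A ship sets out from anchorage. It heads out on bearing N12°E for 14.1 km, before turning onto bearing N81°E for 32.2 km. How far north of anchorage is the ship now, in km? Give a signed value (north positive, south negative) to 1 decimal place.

18.8 km

Leg 1 (N12°E, 14.1 km): east 14.1 sin 12° = 2.93, north 14.1 cos 12° = 13.79
Leg 2 (N81°E, 32.2 km): east 32.2 sin 81° = 31.80, north 32.2 cos 81° = 5.04
Net north component: 18.83 km.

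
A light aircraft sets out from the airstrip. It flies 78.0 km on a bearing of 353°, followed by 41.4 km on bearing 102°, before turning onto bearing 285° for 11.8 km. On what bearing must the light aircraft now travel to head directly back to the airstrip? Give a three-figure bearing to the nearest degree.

Leg 1 (353°, 78.0 km): east 78.0 sin 353° = -9.51, north 78.0 cos 353° = 77.42
Leg 2 (102°, 41.4 km): east 41.4 sin 102° = 40.50, north 41.4 cos 102° = -8.61
Leg 3 (285°, 11.8 km): east 11.8 sin 285° = -11.40, north 11.8 cos 285° = 3.05
Net displacement: 19.59 east, 71.87 north. Direction back to start is (-19.59, -71.87): bearing = atan2(-19.59, -71.87) mod 360° = 195.25° ≈ 195°.

195°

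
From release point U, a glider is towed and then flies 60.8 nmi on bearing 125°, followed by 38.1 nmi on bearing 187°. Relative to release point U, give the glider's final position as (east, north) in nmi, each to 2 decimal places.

Leg 1 (125°, 60.8 nmi): east 60.8 sin 125° = 49.80, north 60.8 cos 125° = -34.87
Leg 2 (187°, 38.1 nmi): east 38.1 sin 187° = -4.64, north 38.1 cos 187° = -37.82
Summing: 45.16 nmi east, -72.69 nmi north → (45.16, -72.69).

(45.16, -72.69)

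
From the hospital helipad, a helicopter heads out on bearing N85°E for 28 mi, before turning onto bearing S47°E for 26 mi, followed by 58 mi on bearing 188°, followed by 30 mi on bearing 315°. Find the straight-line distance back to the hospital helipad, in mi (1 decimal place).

Leg 1 (N85°E, 28 mi): east 28 sin 85° = 27.89, north 28 cos 85° = 2.44
Leg 2 (S47°E, 26 mi): east 26 sin 133° = 19.02, north 26 cos 133° = -17.73
Leg 3 (188°, 58 mi): east 58 sin 188° = -8.07, north 58 cos 188° = -57.44
Leg 4 (315°, 30 mi): east 30 sin 315° = -21.21, north 30 cos 315° = 21.21
Net: 17.62 east, -51.51 north. Distance = √((17.62)² + (-51.51)²) = 54.445 mi.

54.4 mi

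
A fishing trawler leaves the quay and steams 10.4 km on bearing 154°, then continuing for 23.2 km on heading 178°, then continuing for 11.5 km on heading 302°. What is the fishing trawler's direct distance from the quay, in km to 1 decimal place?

26.8 km

Leg 1 (154°, 10.4 km): east 10.4 sin 154° = 4.56, north 10.4 cos 154° = -9.35
Leg 2 (178°, 23.2 km): east 23.2 sin 178° = 0.81, north 23.2 cos 178° = -23.19
Leg 3 (302°, 11.5 km): east 11.5 sin 302° = -9.75, north 11.5 cos 302° = 6.09
Net: -4.38 east, -26.44 north. Distance = √((-4.38)² + (-26.44)²) = 26.800 km.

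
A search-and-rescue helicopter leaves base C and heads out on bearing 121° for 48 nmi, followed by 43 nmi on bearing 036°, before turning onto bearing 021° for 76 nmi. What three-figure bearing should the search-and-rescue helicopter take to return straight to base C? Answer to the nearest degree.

229°

Leg 1 (121°, 48 nmi): east 48 sin 121° = 41.14, north 48 cos 121° = -24.72
Leg 2 (036°, 43 nmi): east 43 sin 36° = 25.27, north 43 cos 36° = 34.79
Leg 3 (021°, 76 nmi): east 76 sin 21° = 27.24, north 76 cos 21° = 70.95
Net displacement: 93.65 east, 81.02 north. Direction back to start is (-93.65, -81.02): bearing = atan2(-93.65, -81.02) mod 360° = 229.14° ≈ 229°.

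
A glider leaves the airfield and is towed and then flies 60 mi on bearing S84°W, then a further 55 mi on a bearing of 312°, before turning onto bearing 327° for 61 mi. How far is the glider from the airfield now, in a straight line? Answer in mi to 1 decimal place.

Leg 1 (S84°W, 60 mi): east 60 sin 264° = -59.67, north 60 cos 264° = -6.27
Leg 2 (312°, 55 mi): east 55 sin 312° = -40.87, north 55 cos 312° = 36.80
Leg 3 (327°, 61 mi): east 61 sin 327° = -33.22, north 61 cos 327° = 51.16
Net: -133.77 east, 81.69 north. Distance = √((-133.77)² + (81.69)²) = 156.738 mi.

156.7 mi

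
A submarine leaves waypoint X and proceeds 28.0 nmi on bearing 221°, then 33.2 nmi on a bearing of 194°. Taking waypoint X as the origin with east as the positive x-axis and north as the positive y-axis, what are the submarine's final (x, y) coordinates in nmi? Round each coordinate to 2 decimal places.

Leg 1 (221°, 28.0 nmi): east 28.0 sin 221° = -18.37, north 28.0 cos 221° = -21.13
Leg 2 (194°, 33.2 nmi): east 33.2 sin 194° = -8.03, north 33.2 cos 194° = -32.21
Summing: -26.40 nmi east, -53.35 nmi north → (-26.40, -53.35).

(-26.40, -53.35)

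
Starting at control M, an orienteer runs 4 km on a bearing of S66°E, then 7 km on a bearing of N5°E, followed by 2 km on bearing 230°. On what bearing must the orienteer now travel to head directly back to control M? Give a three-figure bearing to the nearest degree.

Leg 1 (S66°E, 4 km): east 4 sin 114° = 3.65, north 4 cos 114° = -1.63
Leg 2 (N5°E, 7 km): east 7 sin 5° = 0.61, north 7 cos 5° = 6.97
Leg 3 (230°, 2 km): east 2 sin 230° = -1.53, north 2 cos 230° = -1.29
Net displacement: 2.73 east, 4.06 north. Direction back to start is (-2.73, -4.06): bearing = atan2(-2.73, -4.06) mod 360° = 213.93° ≈ 214°.

214°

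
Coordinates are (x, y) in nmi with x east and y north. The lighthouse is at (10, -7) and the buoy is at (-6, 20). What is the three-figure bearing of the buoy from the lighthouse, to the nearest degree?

329°

Δeast = -6 − 10 = -16.00; Δnorth = 20 − -7 = 27.00.
Bearing = atan2(Δeast, Δnorth) mod 360° = 329.35° ≈ 329°.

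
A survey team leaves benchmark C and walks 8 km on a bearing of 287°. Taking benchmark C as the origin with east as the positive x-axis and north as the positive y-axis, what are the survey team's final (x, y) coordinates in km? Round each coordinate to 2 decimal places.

(-7.65, 2.34)

Leg 1 (287°, 8 km): east 8 sin 287° = -7.65, north 8 cos 287° = 2.34
Summing: -7.65 km east, 2.34 km north → (-7.65, 2.34).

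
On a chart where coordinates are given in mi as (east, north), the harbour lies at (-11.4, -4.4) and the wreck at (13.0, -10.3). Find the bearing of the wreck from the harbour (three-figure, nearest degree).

Δeast = 13.0 − -11.4 = 24.40; Δnorth = -10.3 − -4.4 = -5.90.
Bearing = atan2(Δeast, Δnorth) mod 360° = 103.59° ≈ 104°.

104°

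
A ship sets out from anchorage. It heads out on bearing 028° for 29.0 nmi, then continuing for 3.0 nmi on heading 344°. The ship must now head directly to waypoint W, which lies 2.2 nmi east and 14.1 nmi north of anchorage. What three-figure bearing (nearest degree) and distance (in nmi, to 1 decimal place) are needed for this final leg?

216°, 17.9 nmi

Leg 1 (028°, 29.0 nmi): east 29.0 sin 28° = 13.61, north 29.0 cos 28° = 25.61
Leg 2 (344°, 3.0 nmi): east 3.0 sin 344° = -0.83, north 3.0 cos 344° = 2.88
Current position: (12.79, 28.49). Target: (2.2, 14.1). Remaining: Δeast = -10.59, Δnorth = -14.39.
Bearing = atan2(-10.59, -14.39) mod 360° = 216.35°; distance = √((-10.59)² + (-14.39)²) = 17.865 nmi.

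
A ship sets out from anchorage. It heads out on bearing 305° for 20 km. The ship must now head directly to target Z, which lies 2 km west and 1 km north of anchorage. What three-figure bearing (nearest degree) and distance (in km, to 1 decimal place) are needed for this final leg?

126°, 17.8 km

Leg 1 (305°, 20 km): east 20 sin 305° = -16.38, north 20 cos 305° = 11.47
Current position: (-16.38, 11.47). Target: (-2, 1). Remaining: Δeast = 14.38, Δnorth = -10.47.
Bearing = atan2(14.38, -10.47) mod 360° = 126.06°; distance = √((14.38)² + (-10.47)²) = 17.791 km.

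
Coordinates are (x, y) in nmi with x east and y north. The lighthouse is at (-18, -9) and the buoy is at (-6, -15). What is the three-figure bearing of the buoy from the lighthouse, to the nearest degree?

Δeast = -6 − -18 = 12.00; Δnorth = -15 − -9 = -6.00.
Bearing = atan2(Δeast, Δnorth) mod 360° = 116.57° ≈ 117°.

117°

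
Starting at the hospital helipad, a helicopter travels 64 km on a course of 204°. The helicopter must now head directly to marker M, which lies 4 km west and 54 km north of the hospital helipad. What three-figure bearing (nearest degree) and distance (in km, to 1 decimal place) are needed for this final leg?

Leg 1 (204°, 64 km): east 64 sin 204° = -26.03, north 64 cos 204° = -58.47
Current position: (-26.03, -58.47). Target: (-4, 54). Remaining: Δeast = 22.03, Δnorth = 112.47.
Bearing = atan2(22.03, 112.47) mod 360° = 11.08°; distance = √((22.03)² + (112.47)²) = 114.604 km.

011°, 114.6 km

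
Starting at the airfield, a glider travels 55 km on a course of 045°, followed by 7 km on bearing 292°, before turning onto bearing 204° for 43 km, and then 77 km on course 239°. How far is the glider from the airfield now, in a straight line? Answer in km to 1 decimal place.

63.3 km

Leg 1 (045°, 55 km): east 55 sin 45° = 38.89, north 55 cos 45° = 38.89
Leg 2 (292°, 7 km): east 7 sin 292° = -6.49, north 7 cos 292° = 2.62
Leg 3 (204°, 43 km): east 43 sin 204° = -17.49, north 43 cos 204° = -39.28
Leg 4 (239°, 77 km): east 77 sin 239° = -66.00, north 77 cos 239° = -39.66
Net: -51.09 east, -37.43 north. Distance = √((-51.09)² + (-37.43)²) = 63.333 km.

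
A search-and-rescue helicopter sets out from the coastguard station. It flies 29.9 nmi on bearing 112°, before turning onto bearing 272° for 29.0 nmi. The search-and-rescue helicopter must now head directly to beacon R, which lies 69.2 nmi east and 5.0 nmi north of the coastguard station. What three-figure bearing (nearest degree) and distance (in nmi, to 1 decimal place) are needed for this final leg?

078°, 72.1 nmi

Leg 1 (112°, 29.9 nmi): east 29.9 sin 112° = 27.72, north 29.9 cos 112° = -11.20
Leg 2 (272°, 29.0 nmi): east 29.0 sin 272° = -28.98, north 29.0 cos 272° = 1.01
Current position: (-1.26, -10.19). Target: (69.2, 5.0). Remaining: Δeast = 70.46, Δnorth = 15.19.
Bearing = atan2(70.46, 15.19) mod 360° = 77.84°; distance = √((70.46)² + (15.19)²) = 72.078 nmi.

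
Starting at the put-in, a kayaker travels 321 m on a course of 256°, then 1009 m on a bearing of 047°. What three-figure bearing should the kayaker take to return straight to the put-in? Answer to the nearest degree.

Leg 1 (256°, 321 m): east 321 sin 256° = -311.46, north 321 cos 256° = -77.66
Leg 2 (047°, 1009 m): east 1009 sin 47° = 737.94, north 1009 cos 47° = 688.14
Net displacement: 426.47 east, 610.48 north. Direction back to start is (-426.47, -610.48): bearing = atan2(-426.47, -610.48) mod 360° = 214.94° ≈ 215°.

215°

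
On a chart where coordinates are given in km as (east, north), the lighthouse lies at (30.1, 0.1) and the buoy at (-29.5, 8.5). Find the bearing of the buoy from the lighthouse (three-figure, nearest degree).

Δeast = -29.5 − 30.1 = -59.60; Δnorth = 8.5 − 0.1 = 8.40.
Bearing = atan2(Δeast, Δnorth) mod 360° = 278.02° ≈ 278°.

278°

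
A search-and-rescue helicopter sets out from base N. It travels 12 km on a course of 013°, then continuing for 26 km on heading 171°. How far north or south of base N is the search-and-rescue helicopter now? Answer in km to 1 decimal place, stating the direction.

Leg 1 (013°, 12 km): east 12 sin 13° = 2.70, north 12 cos 13° = 11.69
Leg 2 (171°, 26 km): east 26 sin 171° = 4.07, north 26 cos 171° = -25.68
Net north component: -13.99 km.

14.0 km south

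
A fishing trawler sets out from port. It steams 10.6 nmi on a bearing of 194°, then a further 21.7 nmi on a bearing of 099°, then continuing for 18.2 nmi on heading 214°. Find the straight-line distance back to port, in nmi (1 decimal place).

Leg 1 (194°, 10.6 nmi): east 10.6 sin 194° = -2.56, north 10.6 cos 194° = -10.29
Leg 2 (099°, 21.7 nmi): east 21.7 sin 99° = 21.43, north 21.7 cos 99° = -3.39
Leg 3 (214°, 18.2 nmi): east 18.2 sin 214° = -10.18, north 18.2 cos 214° = -15.09
Net: 8.69 east, -28.77 north. Distance = √((8.69)² + (-28.77)²) = 30.052 nmi.

30.1 nmi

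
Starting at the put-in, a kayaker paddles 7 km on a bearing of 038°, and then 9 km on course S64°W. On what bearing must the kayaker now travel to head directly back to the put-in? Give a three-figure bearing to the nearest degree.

Leg 1 (038°, 7 km): east 7 sin 38° = 4.31, north 7 cos 38° = 5.52
Leg 2 (S64°W, 9 km): east 9 sin 244° = -8.09, north 9 cos 244° = -3.95
Net displacement: -3.78 east, 1.57 north. Direction back to start is (3.78, -1.57): bearing = atan2(3.78, -1.57) mod 360° = 112.57° ≈ 113°.

113°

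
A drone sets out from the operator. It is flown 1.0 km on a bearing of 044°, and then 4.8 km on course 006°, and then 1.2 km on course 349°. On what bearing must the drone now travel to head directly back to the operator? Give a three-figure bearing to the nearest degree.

188°

Leg 1 (044°, 1.0 km): east 1.0 sin 44° = 0.69, north 1.0 cos 44° = 0.72
Leg 2 (006°, 4.8 km): east 4.8 sin 6° = 0.50, north 4.8 cos 6° = 4.77
Leg 3 (349°, 1.2 km): east 1.2 sin 349° = -0.23, north 1.2 cos 349° = 1.18
Net displacement: 0.97 east, 6.67 north. Direction back to start is (-0.97, -6.67): bearing = atan2(-0.97, -6.67) mod 360° = 188.25° ≈ 188°.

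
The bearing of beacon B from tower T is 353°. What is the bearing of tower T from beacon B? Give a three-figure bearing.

Back-bearing = 353° − 180° = 173°.

173°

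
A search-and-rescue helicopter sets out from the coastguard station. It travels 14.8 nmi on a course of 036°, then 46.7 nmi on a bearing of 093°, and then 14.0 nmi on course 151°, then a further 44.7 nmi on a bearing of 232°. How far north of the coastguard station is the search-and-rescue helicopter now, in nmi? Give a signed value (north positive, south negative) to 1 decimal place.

Leg 1 (036°, 14.8 nmi): east 14.8 sin 36° = 8.70, north 14.8 cos 36° = 11.97
Leg 2 (093°, 46.7 nmi): east 46.7 sin 93° = 46.64, north 46.7 cos 93° = -2.44
Leg 3 (151°, 14.0 nmi): east 14.0 sin 151° = 6.79, north 14.0 cos 151° = -12.24
Leg 4 (232°, 44.7 nmi): east 44.7 sin 232° = -35.22, north 44.7 cos 232° = -27.52
Net north component: -30.24 nmi.

-30.2 nmi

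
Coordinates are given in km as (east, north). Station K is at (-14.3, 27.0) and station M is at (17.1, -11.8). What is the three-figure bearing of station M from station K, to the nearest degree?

Δeast = 17.1 − -14.3 = 31.40; Δnorth = -11.8 − 27.0 = -38.80.
Bearing = atan2(Δeast, Δnorth) mod 360° = 141.02° ≈ 141°.

141°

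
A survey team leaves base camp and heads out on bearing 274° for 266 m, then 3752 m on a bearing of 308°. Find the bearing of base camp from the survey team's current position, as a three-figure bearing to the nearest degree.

126°

Leg 1 (274°, 266 m): east 266 sin 274° = -265.35, north 266 cos 274° = 18.56
Leg 2 (308°, 3752 m): east 3752 sin 308° = -2956.62, north 3752 cos 308° = 2309.96
Net displacement: -3221.97 east, 2328.52 north. Direction back to start is (3221.97, -2328.52): bearing = atan2(3221.97, -2328.52) mod 360° = 125.86° ≈ 126°.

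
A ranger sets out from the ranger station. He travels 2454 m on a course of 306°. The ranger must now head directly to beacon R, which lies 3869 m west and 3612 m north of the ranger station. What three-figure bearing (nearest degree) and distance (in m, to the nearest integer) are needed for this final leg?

Leg 1 (306°, 2454 m): east 2454 sin 306° = -1985.33, north 2454 cos 306° = 1442.43
Current position: (-1985.33, 1442.43). Target: (-3869, 3612). Remaining: Δeast = -1883.67, Δnorth = 2169.57.
Bearing = atan2(-1883.67, 2169.57) mod 360° = 319.03°; distance = √((-1883.67)² + (2169.57)²) = 2873.200 m.

319°, 2873 m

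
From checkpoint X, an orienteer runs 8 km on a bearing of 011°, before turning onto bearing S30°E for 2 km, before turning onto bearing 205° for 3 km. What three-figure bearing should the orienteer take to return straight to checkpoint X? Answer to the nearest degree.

200°

Leg 1 (011°, 8 km): east 8 sin 11° = 1.53, north 8 cos 11° = 7.85
Leg 2 (S30°E, 2 km): east 2 sin 150° = 1.00, north 2 cos 150° = -1.73
Leg 3 (205°, 3 km): east 3 sin 205° = -1.27, north 3 cos 205° = -2.72
Net displacement: 1.26 east, 3.40 north. Direction back to start is (-1.26, -3.40): bearing = atan2(-1.26, -3.40) mod 360° = 200.30° ≈ 200°.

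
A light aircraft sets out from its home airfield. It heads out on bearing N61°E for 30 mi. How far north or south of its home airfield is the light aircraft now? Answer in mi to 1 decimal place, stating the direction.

Leg 1 (N61°E, 30 mi): east 30 sin 61° = 26.24, north 30 cos 61° = 14.54
Net north component: 14.54 mi.

14.5 mi north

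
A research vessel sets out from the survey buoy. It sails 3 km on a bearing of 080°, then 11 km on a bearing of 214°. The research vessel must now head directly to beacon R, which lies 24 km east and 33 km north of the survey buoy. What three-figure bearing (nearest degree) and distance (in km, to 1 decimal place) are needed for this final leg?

033°, 49.7 km

Leg 1 (080°, 3 km): east 3 sin 80° = 2.95, north 3 cos 80° = 0.52
Leg 2 (214°, 11 km): east 11 sin 214° = -6.15, north 11 cos 214° = -9.12
Current position: (-3.20, -8.60). Target: (24, 33). Remaining: Δeast = 27.20, Δnorth = 41.60.
Bearing = atan2(27.20, 41.60) mod 360° = 33.18°; distance = √((27.20)² + (41.60)²) = 49.700 km.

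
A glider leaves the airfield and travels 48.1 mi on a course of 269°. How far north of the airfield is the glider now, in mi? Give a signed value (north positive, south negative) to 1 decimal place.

-0.8 mi

Leg 1 (269°, 48.1 mi): east 48.1 sin 269° = -48.09, north 48.1 cos 269° = -0.84
Net north component: -0.84 mi.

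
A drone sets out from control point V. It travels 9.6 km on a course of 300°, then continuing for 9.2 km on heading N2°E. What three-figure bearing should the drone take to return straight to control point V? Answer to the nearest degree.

Leg 1 (300°, 9.6 km): east 9.6 sin 300° = -8.31, north 9.6 cos 300° = 4.80
Leg 2 (N2°E, 9.2 km): east 9.2 sin 2° = 0.32, north 9.2 cos 2° = 9.19
Net displacement: -7.99 east, 13.99 north. Direction back to start is (7.99, -13.99): bearing = atan2(7.99, -13.99) mod 360° = 150.27° ≈ 150°.

150°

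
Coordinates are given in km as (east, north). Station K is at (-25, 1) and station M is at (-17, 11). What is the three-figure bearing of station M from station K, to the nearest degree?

039°

Δeast = -17 − -25 = 8.00; Δnorth = 11 − 1 = 10.00.
Bearing = atan2(Δeast, Δnorth) mod 360° = 38.66° ≈ 039°.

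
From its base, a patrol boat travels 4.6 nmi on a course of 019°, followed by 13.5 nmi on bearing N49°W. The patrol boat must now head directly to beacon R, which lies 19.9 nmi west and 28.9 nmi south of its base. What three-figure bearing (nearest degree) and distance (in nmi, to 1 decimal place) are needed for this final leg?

195°, 43.6 nmi

Leg 1 (019°, 4.6 nmi): east 4.6 sin 19° = 1.50, north 4.6 cos 19° = 4.35
Leg 2 (N49°W, 13.5 nmi): east 13.5 sin 311° = -10.19, north 13.5 cos 311° = 8.86
Current position: (-8.69, 13.21). Target: (-19.9, -28.9). Remaining: Δeast = -11.21, Δnorth = -42.11.
Bearing = atan2(-11.21, -42.11) mod 360° = 194.91°; distance = √((-11.21)² + (-42.11)²) = 43.573 nmi.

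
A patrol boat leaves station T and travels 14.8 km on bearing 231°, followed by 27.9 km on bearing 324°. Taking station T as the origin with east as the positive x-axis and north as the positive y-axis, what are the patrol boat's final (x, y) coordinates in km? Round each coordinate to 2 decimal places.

Leg 1 (231°, 14.8 km): east 14.8 sin 231° = -11.50, north 14.8 cos 231° = -9.31
Leg 2 (324°, 27.9 km): east 27.9 sin 324° = -16.40, north 27.9 cos 324° = 22.57
Summing: -27.90 km east, 13.26 km north → (-27.90, 13.26).

(-27.90, 13.26)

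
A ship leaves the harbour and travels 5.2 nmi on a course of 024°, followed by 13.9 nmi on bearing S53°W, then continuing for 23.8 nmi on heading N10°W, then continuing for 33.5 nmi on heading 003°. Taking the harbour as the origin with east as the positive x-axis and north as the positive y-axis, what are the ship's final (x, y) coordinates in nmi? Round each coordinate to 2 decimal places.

Leg 1 (024°, 5.2 nmi): east 5.2 sin 24° = 2.12, north 5.2 cos 24° = 4.75
Leg 2 (S53°W, 13.9 nmi): east 13.9 sin 233° = -11.10, north 13.9 cos 233° = -8.37
Leg 3 (N10°W, 23.8 nmi): east 23.8 sin 350° = -4.13, north 23.8 cos 350° = 23.44
Leg 4 (003°, 33.5 nmi): east 33.5 sin 3° = 1.75, north 33.5 cos 3° = 33.45
Summing: -11.37 nmi east, 53.28 nmi north → (-11.37, 53.28).

(-11.37, 53.28)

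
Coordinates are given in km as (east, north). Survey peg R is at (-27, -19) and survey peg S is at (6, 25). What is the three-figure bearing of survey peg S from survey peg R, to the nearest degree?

Δeast = 6 − -27 = 33.00; Δnorth = 25 − -19 = 44.00.
Bearing = atan2(Δeast, Δnorth) mod 360° = 36.87° ≈ 037°.

037°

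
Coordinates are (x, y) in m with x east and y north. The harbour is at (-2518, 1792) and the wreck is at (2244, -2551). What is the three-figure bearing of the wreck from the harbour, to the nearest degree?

Δeast = 2244 − -2518 = 4762.00; Δnorth = -2551 − 1792 = -4343.00.
Bearing = atan2(Δeast, Δnorth) mod 360° = 132.37° ≈ 132°.

132°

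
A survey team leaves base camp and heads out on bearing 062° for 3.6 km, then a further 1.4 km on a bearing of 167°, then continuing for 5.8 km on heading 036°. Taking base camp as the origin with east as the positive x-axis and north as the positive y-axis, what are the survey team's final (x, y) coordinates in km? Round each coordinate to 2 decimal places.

(6.90, 5.02)

Leg 1 (062°, 3.6 km): east 3.6 sin 62° = 3.18, north 3.6 cos 62° = 1.69
Leg 2 (167°, 1.4 km): east 1.4 sin 167° = 0.31, north 1.4 cos 167° = -1.36
Leg 3 (036°, 5.8 km): east 5.8 sin 36° = 3.41, north 5.8 cos 36° = 4.69
Summing: 6.90 km east, 5.02 km north → (6.90, 5.02).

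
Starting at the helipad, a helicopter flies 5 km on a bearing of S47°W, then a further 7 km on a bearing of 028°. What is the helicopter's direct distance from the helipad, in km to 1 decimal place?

2.8 km

Leg 1 (S47°W, 5 km): east 5 sin 227° = -3.66, north 5 cos 227° = -3.41
Leg 2 (028°, 7 km): east 7 sin 28° = 3.29, north 7 cos 28° = 6.18
Net: -0.37 east, 2.77 north. Distance = √((-0.37)² + (2.77)²) = 2.795 km.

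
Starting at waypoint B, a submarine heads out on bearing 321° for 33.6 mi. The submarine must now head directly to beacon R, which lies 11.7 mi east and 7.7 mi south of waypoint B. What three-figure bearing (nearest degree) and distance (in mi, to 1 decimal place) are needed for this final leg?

Leg 1 (321°, 33.6 mi): east 33.6 sin 321° = -21.15, north 33.6 cos 321° = 26.11
Current position: (-21.15, 26.11). Target: (11.7, -7.7). Remaining: Δeast = 32.85, Δnorth = -33.81.
Bearing = atan2(32.85, -33.81) mod 360° = 135.83°; distance = √((32.85)² + (-33.81)²) = 47.139 mi.

136°, 47.1 mi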